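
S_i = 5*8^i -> [5, 40, 320, 2560, 20480]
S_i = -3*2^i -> [-3, -6, -12, -24, -48]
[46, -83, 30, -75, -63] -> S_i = Random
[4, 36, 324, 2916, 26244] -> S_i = 4*9^i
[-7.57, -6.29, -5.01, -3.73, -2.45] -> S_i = -7.57 + 1.28*i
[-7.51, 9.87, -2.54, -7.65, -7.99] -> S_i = Random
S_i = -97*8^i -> [-97, -776, -6208, -49664, -397312]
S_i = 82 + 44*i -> [82, 126, 170, 214, 258]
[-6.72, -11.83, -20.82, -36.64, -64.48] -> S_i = -6.72*1.76^i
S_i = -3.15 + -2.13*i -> [-3.15, -5.28, -7.41, -9.54, -11.67]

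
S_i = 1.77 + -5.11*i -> [1.77, -3.34, -8.45, -13.56, -18.67]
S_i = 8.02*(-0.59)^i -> [8.02, -4.73, 2.79, -1.65, 0.97]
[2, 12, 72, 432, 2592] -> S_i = 2*6^i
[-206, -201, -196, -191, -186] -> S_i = -206 + 5*i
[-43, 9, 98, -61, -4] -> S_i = Random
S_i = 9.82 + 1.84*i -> [9.82, 11.66, 13.5, 15.34, 17.18]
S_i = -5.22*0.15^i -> [-5.22, -0.78, -0.12, -0.02, -0.0]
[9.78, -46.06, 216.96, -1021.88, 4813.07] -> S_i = 9.78*(-4.71)^i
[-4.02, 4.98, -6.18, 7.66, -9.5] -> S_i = -4.02*(-1.24)^i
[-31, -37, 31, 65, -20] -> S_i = Random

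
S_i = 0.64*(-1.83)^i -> [0.64, -1.17, 2.14, -3.92, 7.18]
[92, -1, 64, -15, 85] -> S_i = Random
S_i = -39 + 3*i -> [-39, -36, -33, -30, -27]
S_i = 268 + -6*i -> [268, 262, 256, 250, 244]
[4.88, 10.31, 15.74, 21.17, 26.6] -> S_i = 4.88 + 5.43*i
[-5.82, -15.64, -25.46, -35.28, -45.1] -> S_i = -5.82 + -9.82*i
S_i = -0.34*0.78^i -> [-0.34, -0.27, -0.21, -0.16, -0.13]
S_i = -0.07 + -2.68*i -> [-0.07, -2.75, -5.43, -8.11, -10.79]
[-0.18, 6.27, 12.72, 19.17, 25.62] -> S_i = -0.18 + 6.45*i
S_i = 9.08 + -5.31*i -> [9.08, 3.77, -1.54, -6.85, -12.16]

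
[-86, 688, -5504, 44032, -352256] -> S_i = -86*-8^i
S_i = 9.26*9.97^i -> [9.26, 92.32, 920.45, 9176.91, 91493.79]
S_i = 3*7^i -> [3, 21, 147, 1029, 7203]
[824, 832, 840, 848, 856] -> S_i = 824 + 8*i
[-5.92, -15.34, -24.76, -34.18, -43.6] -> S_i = -5.92 + -9.42*i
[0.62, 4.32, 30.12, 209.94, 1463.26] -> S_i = 0.62*6.97^i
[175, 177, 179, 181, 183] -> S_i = 175 + 2*i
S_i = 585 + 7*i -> [585, 592, 599, 606, 613]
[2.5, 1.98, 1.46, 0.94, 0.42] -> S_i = 2.50 + -0.52*i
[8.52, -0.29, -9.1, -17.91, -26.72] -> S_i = 8.52 + -8.81*i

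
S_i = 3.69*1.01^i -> [3.69, 3.73, 3.76, 3.8, 3.84]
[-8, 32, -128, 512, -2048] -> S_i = -8*-4^i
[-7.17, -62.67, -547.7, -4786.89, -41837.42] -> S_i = -7.17*8.74^i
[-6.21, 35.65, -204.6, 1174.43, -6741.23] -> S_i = -6.21*(-5.74)^i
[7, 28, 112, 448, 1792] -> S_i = 7*4^i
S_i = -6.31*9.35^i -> [-6.31, -59.0, -551.64, -5157.8, -48225.4]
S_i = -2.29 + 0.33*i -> [-2.29, -1.96, -1.63, -1.3, -0.97]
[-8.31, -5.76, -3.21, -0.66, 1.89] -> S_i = -8.31 + 2.55*i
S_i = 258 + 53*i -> [258, 311, 364, 417, 470]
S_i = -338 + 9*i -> [-338, -329, -320, -311, -302]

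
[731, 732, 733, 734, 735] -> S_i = 731 + 1*i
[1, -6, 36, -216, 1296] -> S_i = 1*-6^i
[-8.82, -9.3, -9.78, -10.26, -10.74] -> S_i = -8.82 + -0.48*i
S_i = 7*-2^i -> [7, -14, 28, -56, 112]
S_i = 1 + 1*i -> [1, 2, 3, 4, 5]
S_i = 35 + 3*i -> [35, 38, 41, 44, 47]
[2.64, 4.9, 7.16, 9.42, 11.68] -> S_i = 2.64 + 2.26*i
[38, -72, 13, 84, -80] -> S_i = Random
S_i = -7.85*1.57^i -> [-7.85, -12.32, -19.35, -30.38, -47.69]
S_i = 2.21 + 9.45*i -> [2.21, 11.66, 21.11, 30.56, 40.01]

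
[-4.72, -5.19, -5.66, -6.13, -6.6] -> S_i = -4.72 + -0.47*i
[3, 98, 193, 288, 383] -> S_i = 3 + 95*i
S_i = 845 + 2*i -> [845, 847, 849, 851, 853]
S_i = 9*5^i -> [9, 45, 225, 1125, 5625]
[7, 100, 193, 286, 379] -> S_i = 7 + 93*i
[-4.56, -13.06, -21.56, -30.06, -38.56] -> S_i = -4.56 + -8.50*i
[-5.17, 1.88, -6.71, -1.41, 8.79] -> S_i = Random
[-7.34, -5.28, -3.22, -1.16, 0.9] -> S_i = -7.34 + 2.06*i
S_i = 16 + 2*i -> [16, 18, 20, 22, 24]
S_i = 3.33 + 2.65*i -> [3.33, 5.98, 8.63, 11.28, 13.93]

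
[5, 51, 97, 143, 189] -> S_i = 5 + 46*i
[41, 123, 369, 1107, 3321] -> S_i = 41*3^i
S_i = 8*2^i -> [8, 16, 32, 64, 128]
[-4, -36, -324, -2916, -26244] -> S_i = -4*9^i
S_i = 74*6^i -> [74, 444, 2664, 15984, 95904]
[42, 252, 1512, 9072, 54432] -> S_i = 42*6^i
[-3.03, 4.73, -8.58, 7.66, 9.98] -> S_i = Random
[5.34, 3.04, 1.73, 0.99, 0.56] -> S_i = 5.34*0.57^i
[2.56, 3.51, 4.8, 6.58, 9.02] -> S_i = 2.56*1.37^i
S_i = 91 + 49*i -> [91, 140, 189, 238, 287]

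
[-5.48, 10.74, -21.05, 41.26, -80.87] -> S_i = -5.48*(-1.96)^i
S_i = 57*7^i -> [57, 399, 2793, 19551, 136857]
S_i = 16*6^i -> [16, 96, 576, 3456, 20736]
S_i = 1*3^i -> [1, 3, 9, 27, 81]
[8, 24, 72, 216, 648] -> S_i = 8*3^i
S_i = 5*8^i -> [5, 40, 320, 2560, 20480]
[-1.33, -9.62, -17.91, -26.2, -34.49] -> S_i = -1.33 + -8.29*i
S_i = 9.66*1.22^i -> [9.66, 11.79, 14.38, 17.54, 21.4]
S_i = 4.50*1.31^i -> [4.5, 5.9, 7.72, 10.12, 13.25]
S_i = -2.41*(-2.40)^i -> [-2.41, 5.78, -13.88, 33.32, -79.96]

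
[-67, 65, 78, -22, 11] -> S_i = Random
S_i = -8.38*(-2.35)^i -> [-8.38, 19.69, -46.28, 108.75, -255.57]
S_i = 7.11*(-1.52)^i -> [7.11, -10.81, 16.43, -24.97, 37.95]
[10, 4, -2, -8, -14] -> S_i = 10 + -6*i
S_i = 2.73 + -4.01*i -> [2.73, -1.28, -5.29, -9.3, -13.31]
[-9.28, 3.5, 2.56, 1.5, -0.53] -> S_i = Random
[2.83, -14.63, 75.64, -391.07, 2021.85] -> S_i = 2.83*(-5.17)^i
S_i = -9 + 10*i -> [-9, 1, 11, 21, 31]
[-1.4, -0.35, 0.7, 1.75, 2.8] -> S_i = -1.40 + 1.05*i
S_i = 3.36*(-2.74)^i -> [3.36, -9.21, 25.23, -69.12, 189.38]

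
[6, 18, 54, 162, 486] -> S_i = 6*3^i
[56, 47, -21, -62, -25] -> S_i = Random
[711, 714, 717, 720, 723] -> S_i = 711 + 3*i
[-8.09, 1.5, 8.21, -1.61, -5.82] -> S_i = Random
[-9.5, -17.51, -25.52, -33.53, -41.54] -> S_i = -9.50 + -8.01*i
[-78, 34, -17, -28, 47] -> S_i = Random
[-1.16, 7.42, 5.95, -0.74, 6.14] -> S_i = Random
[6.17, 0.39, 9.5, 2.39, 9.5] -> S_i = Random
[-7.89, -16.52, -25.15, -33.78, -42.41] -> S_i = -7.89 + -8.63*i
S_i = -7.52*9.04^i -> [-7.52, -67.98, -614.55, -5555.5, -50221.72]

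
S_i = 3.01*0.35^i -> [3.01, 1.05, 0.37, 0.13, 0.05]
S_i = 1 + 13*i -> [1, 14, 27, 40, 53]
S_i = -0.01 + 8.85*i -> [-0.01, 8.84, 17.69, 26.54, 35.39]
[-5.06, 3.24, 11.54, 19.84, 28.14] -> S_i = -5.06 + 8.30*i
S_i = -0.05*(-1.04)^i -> [-0.05, 0.05, -0.05, 0.06, -0.06]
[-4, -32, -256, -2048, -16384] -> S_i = -4*8^i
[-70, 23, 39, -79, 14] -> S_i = Random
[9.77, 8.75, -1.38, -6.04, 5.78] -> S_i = Random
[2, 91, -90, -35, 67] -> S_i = Random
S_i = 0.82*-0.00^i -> [0.82, -0.0, 0.0, -0.0, 0.0]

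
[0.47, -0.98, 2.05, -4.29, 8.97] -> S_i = 0.47*(-2.09)^i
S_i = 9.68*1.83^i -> [9.68, 17.71, 32.42, 59.32, 108.56]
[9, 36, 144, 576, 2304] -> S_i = 9*4^i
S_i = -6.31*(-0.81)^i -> [-6.31, 5.11, -4.14, 3.35, -2.72]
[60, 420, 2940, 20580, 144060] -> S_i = 60*7^i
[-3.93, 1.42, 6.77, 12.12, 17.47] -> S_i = -3.93 + 5.35*i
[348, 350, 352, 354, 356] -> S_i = 348 + 2*i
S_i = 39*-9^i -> [39, -351, 3159, -28431, 255879]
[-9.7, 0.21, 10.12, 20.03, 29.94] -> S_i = -9.70 + 9.91*i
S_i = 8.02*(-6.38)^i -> [8.02, -51.17, 326.45, -2082.75, 13287.92]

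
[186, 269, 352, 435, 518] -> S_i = 186 + 83*i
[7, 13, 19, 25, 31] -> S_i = 7 + 6*i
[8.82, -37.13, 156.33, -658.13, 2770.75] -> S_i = 8.82*(-4.21)^i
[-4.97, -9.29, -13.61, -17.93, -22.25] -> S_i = -4.97 + -4.32*i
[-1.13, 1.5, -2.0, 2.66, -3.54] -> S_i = -1.13*(-1.33)^i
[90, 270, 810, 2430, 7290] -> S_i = 90*3^i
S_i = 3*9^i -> [3, 27, 243, 2187, 19683]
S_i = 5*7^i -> [5, 35, 245, 1715, 12005]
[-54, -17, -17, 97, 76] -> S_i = Random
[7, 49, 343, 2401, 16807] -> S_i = 7*7^i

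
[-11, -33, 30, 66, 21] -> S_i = Random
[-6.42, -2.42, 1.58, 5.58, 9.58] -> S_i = -6.42 + 4.00*i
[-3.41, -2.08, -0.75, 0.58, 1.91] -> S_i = -3.41 + 1.33*i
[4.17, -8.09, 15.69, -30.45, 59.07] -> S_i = 4.17*(-1.94)^i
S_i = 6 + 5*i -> [6, 11, 16, 21, 26]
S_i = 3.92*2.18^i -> [3.92, 8.55, 18.63, 40.61, 88.53]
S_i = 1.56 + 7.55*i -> [1.56, 9.11, 16.66, 24.21, 31.76]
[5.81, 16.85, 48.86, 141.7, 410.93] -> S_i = 5.81*2.90^i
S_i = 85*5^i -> [85, 425, 2125, 10625, 53125]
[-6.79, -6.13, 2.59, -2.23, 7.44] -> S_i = Random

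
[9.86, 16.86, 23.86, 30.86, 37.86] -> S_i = 9.86 + 7.00*i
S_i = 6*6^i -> [6, 36, 216, 1296, 7776]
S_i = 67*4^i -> [67, 268, 1072, 4288, 17152]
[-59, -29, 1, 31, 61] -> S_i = -59 + 30*i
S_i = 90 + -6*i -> [90, 84, 78, 72, 66]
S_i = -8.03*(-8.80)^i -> [-8.03, 70.66, -621.84, 5472.22, -48155.54]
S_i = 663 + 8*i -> [663, 671, 679, 687, 695]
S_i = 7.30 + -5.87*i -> [7.3, 1.43, -4.44, -10.31, -16.18]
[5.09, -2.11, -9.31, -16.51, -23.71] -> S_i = 5.09 + -7.20*i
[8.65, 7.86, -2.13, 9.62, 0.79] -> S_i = Random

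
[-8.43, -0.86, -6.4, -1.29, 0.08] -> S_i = Random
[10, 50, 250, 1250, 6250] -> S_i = 10*5^i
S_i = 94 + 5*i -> [94, 99, 104, 109, 114]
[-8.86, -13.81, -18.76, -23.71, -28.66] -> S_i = -8.86 + -4.95*i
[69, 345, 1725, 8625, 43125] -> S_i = 69*5^i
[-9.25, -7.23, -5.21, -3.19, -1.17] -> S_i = -9.25 + 2.02*i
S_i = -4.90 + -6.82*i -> [-4.9, -11.72, -18.54, -25.36, -32.18]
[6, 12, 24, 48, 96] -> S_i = 6*2^i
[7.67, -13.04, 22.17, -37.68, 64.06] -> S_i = 7.67*(-1.70)^i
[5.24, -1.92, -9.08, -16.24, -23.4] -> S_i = 5.24 + -7.16*i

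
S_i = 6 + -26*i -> [6, -20, -46, -72, -98]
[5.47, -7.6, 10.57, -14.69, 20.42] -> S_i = 5.47*(-1.39)^i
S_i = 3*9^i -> [3, 27, 243, 2187, 19683]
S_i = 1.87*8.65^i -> [1.87, 16.18, 139.92, 1210.29, 10469.02]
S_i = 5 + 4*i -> [5, 9, 13, 17, 21]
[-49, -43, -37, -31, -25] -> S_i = -49 + 6*i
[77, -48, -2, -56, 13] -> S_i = Random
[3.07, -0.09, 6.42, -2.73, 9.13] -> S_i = Random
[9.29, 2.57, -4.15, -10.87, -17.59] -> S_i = 9.29 + -6.72*i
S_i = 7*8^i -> [7, 56, 448, 3584, 28672]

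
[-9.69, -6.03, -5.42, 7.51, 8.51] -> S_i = Random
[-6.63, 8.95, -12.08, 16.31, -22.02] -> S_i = -6.63*(-1.35)^i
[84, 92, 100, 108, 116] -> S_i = 84 + 8*i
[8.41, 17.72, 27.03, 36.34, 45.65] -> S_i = 8.41 + 9.31*i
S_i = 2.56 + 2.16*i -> [2.56, 4.72, 6.88, 9.04, 11.2]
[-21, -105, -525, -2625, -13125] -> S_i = -21*5^i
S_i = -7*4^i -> [-7, -28, -112, -448, -1792]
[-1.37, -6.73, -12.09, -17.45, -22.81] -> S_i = -1.37 + -5.36*i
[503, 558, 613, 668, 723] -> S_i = 503 + 55*i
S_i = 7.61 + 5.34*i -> [7.61, 12.95, 18.29, 23.63, 28.97]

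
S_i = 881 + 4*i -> [881, 885, 889, 893, 897]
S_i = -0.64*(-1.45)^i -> [-0.64, 0.93, -1.35, 1.95, -2.83]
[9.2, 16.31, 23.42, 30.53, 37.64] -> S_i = 9.20 + 7.11*i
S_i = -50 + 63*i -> [-50, 13, 76, 139, 202]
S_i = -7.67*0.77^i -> [-7.67, -5.91, -4.55, -3.5, -2.7]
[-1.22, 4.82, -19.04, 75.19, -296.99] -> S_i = -1.22*(-3.95)^i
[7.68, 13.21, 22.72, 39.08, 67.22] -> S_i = 7.68*1.72^i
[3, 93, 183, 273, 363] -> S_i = 3 + 90*i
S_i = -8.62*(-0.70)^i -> [-8.62, 6.03, -4.22, 2.96, -2.07]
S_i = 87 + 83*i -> [87, 170, 253, 336, 419]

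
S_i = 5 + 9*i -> [5, 14, 23, 32, 41]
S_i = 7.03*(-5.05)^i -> [7.03, -35.5, 179.28, -905.38, 4572.15]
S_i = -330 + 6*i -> [-330, -324, -318, -312, -306]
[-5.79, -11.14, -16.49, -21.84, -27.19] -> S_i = -5.79 + -5.35*i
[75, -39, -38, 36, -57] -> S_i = Random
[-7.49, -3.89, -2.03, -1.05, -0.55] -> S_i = -7.49*0.52^i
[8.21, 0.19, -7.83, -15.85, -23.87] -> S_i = 8.21 + -8.02*i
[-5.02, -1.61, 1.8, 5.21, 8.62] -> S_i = -5.02 + 3.41*i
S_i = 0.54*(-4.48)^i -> [0.54, -2.42, 10.84, -48.55, 217.52]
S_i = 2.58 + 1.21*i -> [2.58, 3.79, 5.0, 6.21, 7.42]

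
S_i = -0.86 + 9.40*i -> [-0.86, 8.54, 17.94, 27.34, 36.74]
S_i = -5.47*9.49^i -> [-5.47, -51.91, -492.63, -4675.05, -44366.19]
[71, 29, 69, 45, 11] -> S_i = Random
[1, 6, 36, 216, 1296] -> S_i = 1*6^i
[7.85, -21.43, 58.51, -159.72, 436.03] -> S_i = 7.85*(-2.73)^i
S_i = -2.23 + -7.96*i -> [-2.23, -10.19, -18.15, -26.11, -34.07]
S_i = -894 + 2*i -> [-894, -892, -890, -888, -886]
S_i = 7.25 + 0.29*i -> [7.25, 7.54, 7.83, 8.12, 8.41]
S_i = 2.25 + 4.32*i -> [2.25, 6.57, 10.89, 15.21, 19.53]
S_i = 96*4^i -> [96, 384, 1536, 6144, 24576]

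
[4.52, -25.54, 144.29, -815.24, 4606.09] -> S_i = 4.52*(-5.65)^i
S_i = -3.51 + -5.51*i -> [-3.51, -9.02, -14.53, -20.04, -25.55]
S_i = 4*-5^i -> [4, -20, 100, -500, 2500]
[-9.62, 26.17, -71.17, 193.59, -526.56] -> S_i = -9.62*(-2.72)^i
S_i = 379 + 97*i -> [379, 476, 573, 670, 767]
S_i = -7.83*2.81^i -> [-7.83, -22.0, -61.83, -173.73, -488.19]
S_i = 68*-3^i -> [68, -204, 612, -1836, 5508]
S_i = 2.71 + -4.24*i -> [2.71, -1.53, -5.77, -10.01, -14.25]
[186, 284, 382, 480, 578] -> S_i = 186 + 98*i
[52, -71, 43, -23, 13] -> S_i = Random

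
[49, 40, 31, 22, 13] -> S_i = 49 + -9*i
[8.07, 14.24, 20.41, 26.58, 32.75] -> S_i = 8.07 + 6.17*i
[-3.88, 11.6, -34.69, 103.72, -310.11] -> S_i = -3.88*(-2.99)^i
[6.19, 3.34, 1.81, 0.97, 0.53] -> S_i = 6.19*0.54^i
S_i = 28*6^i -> [28, 168, 1008, 6048, 36288]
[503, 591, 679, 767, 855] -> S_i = 503 + 88*i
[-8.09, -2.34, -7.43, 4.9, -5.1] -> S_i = Random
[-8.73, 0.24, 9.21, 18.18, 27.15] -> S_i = -8.73 + 8.97*i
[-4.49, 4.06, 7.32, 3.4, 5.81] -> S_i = Random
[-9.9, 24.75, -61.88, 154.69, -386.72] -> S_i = -9.90*(-2.50)^i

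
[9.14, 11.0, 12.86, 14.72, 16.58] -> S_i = 9.14 + 1.86*i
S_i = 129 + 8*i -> [129, 137, 145, 153, 161]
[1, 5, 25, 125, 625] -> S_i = 1*5^i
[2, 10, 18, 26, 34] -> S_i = 2 + 8*i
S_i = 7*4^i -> [7, 28, 112, 448, 1792]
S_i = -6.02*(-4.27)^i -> [-6.02, 25.71, -109.76, 468.68, -2001.28]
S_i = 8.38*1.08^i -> [8.38, 9.05, 9.77, 10.56, 11.4]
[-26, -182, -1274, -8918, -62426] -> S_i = -26*7^i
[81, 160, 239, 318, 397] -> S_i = 81 + 79*i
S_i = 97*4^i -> [97, 388, 1552, 6208, 24832]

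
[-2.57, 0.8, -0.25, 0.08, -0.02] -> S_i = -2.57*(-0.31)^i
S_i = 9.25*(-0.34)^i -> [9.25, -3.14, 1.07, -0.36, 0.12]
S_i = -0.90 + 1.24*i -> [-0.9, 0.34, 1.58, 2.82, 4.06]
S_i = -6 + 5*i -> [-6, -1, 4, 9, 14]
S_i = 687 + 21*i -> [687, 708, 729, 750, 771]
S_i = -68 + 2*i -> [-68, -66, -64, -62, -60]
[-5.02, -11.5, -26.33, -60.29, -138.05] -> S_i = -5.02*2.29^i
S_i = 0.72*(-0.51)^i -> [0.72, -0.37, 0.19, -0.1, 0.05]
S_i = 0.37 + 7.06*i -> [0.37, 7.43, 14.49, 21.55, 28.61]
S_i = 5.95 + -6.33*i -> [5.95, -0.38, -6.71, -13.04, -19.37]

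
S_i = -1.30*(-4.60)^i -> [-1.3, 5.98, -27.51, 126.54, -582.07]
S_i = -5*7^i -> [-5, -35, -245, -1715, -12005]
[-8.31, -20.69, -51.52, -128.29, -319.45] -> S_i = -8.31*2.49^i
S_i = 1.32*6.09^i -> [1.32, 8.04, 48.96, 298.14, 1815.7]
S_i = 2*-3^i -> [2, -6, 18, -54, 162]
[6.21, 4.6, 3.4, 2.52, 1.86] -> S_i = 6.21*0.74^i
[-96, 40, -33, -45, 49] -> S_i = Random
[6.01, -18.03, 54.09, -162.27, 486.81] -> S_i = 6.01*(-3.00)^i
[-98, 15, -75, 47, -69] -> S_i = Random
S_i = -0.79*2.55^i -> [-0.79, -2.01, -5.14, -13.1, -33.4]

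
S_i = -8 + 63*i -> [-8, 55, 118, 181, 244]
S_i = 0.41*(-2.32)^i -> [0.41, -0.95, 2.21, -5.12, 11.88]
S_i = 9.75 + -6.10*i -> [9.75, 3.65, -2.45, -8.55, -14.65]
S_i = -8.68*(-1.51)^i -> [-8.68, 13.11, -19.79, 29.88, -45.13]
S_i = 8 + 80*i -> [8, 88, 168, 248, 328]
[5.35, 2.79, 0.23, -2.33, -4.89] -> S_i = 5.35 + -2.56*i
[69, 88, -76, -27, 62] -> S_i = Random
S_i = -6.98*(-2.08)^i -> [-6.98, 14.52, -30.2, 62.81, -130.65]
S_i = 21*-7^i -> [21, -147, 1029, -7203, 50421]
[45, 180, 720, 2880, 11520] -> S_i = 45*4^i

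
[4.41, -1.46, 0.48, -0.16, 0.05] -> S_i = 4.41*(-0.33)^i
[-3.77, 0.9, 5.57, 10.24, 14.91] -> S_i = -3.77 + 4.67*i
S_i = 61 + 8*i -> [61, 69, 77, 85, 93]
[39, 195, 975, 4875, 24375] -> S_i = 39*5^i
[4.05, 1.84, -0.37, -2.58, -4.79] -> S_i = 4.05 + -2.21*i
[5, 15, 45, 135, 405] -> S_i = 5*3^i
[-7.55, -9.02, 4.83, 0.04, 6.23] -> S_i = Random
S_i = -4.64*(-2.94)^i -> [-4.64, 13.64, -40.11, 117.91, -346.66]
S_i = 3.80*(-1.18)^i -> [3.8, -4.48, 5.29, -6.24, 7.37]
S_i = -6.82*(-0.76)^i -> [-6.82, 5.18, -3.94, 2.99, -2.28]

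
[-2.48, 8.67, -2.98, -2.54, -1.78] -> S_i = Random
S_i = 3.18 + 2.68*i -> [3.18, 5.86, 8.54, 11.22, 13.9]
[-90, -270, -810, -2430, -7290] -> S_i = -90*3^i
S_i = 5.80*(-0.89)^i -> [5.8, -5.16, 4.59, -4.09, 3.64]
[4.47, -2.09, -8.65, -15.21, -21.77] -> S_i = 4.47 + -6.56*i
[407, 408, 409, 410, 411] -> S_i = 407 + 1*i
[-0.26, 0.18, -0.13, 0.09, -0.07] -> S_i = -0.26*(-0.71)^i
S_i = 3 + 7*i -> [3, 10, 17, 24, 31]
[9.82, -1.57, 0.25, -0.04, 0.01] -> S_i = 9.82*(-0.16)^i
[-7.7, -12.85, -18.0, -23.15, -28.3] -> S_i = -7.70 + -5.15*i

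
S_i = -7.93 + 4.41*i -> [-7.93, -3.52, 0.89, 5.3, 9.71]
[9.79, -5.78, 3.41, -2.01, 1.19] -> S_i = 9.79*(-0.59)^i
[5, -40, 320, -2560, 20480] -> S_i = 5*-8^i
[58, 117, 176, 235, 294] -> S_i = 58 + 59*i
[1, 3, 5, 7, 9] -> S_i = 1 + 2*i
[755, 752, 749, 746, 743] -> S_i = 755 + -3*i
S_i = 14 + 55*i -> [14, 69, 124, 179, 234]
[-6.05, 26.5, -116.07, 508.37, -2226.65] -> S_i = -6.05*(-4.38)^i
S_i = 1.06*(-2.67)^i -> [1.06, -2.83, 7.56, -20.18, 53.87]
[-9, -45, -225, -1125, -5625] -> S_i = -9*5^i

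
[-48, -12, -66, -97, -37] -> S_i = Random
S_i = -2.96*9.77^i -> [-2.96, -28.92, -282.54, -2760.42, -26969.32]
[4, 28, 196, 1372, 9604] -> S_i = 4*7^i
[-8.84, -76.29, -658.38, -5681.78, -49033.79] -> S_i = -8.84*8.63^i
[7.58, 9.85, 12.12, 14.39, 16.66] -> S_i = 7.58 + 2.27*i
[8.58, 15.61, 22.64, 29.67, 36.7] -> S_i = 8.58 + 7.03*i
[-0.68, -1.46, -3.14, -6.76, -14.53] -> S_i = -0.68*2.15^i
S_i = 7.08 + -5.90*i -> [7.08, 1.18, -4.72, -10.62, -16.52]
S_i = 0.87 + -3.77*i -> [0.87, -2.9, -6.67, -10.44, -14.21]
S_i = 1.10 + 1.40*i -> [1.1, 2.5, 3.9, 5.3, 6.7]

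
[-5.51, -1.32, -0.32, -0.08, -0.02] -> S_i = -5.51*0.24^i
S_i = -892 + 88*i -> [-892, -804, -716, -628, -540]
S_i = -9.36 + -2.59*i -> [-9.36, -11.95, -14.54, -17.13, -19.72]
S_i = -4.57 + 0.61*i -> [-4.57, -3.96, -3.35, -2.74, -2.13]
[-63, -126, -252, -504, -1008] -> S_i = -63*2^i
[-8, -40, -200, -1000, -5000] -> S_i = -8*5^i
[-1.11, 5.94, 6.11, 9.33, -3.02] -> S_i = Random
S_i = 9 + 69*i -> [9, 78, 147, 216, 285]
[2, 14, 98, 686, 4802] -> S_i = 2*7^i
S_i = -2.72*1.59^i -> [-2.72, -4.32, -6.88, -10.93, -17.38]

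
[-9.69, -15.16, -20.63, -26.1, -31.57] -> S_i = -9.69 + -5.47*i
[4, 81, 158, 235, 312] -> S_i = 4 + 77*i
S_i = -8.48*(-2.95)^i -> [-8.48, 25.02, -73.8, 217.7, -642.22]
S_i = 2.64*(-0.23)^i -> [2.64, -0.61, 0.14, -0.03, 0.01]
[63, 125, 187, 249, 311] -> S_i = 63 + 62*i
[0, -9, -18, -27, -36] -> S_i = 0 + -9*i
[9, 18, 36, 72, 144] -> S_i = 9*2^i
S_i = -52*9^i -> [-52, -468, -4212, -37908, -341172]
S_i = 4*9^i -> [4, 36, 324, 2916, 26244]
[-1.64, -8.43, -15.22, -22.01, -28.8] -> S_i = -1.64 + -6.79*i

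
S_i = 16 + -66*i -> [16, -50, -116, -182, -248]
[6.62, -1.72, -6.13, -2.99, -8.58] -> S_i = Random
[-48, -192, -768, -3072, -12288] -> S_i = -48*4^i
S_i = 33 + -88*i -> [33, -55, -143, -231, -319]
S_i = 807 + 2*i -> [807, 809, 811, 813, 815]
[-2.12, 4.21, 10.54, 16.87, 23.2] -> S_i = -2.12 + 6.33*i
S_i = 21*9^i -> [21, 189, 1701, 15309, 137781]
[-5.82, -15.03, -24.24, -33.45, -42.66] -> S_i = -5.82 + -9.21*i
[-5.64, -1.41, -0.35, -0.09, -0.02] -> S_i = -5.64*0.25^i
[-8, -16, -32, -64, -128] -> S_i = -8*2^i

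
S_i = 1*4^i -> [1, 4, 16, 64, 256]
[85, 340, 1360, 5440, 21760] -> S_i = 85*4^i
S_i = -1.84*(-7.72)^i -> [-1.84, 14.2, -109.66, 846.58, -6535.62]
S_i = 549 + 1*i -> [549, 550, 551, 552, 553]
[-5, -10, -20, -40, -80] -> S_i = -5*2^i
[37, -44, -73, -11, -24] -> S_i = Random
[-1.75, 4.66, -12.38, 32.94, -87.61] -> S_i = -1.75*(-2.66)^i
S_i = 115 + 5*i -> [115, 120, 125, 130, 135]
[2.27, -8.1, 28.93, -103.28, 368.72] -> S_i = 2.27*(-3.57)^i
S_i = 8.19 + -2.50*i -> [8.19, 5.69, 3.19, 0.69, -1.81]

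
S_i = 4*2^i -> [4, 8, 16, 32, 64]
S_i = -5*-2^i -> [-5, 10, -20, 40, -80]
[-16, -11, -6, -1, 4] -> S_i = -16 + 5*i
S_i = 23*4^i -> [23, 92, 368, 1472, 5888]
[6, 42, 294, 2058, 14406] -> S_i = 6*7^i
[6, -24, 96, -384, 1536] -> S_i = 6*-4^i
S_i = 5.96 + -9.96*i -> [5.96, -4.0, -13.96, -23.92, -33.88]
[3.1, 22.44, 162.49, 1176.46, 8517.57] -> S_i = 3.10*7.24^i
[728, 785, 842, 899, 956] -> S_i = 728 + 57*i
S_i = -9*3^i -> [-9, -27, -81, -243, -729]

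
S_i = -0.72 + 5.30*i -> [-0.72, 4.58, 9.88, 15.18, 20.48]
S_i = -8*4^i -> [-8, -32, -128, -512, -2048]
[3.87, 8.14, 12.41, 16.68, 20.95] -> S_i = 3.87 + 4.27*i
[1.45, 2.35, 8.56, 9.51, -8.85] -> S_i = Random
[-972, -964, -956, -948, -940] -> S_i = -972 + 8*i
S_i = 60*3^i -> [60, 180, 540, 1620, 4860]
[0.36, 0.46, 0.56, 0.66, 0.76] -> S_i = 0.36 + 0.10*i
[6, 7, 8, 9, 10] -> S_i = 6 + 1*i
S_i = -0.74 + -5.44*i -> [-0.74, -6.18, -11.62, -17.06, -22.5]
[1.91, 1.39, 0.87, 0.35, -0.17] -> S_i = 1.91 + -0.52*i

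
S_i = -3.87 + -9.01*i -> [-3.87, -12.88, -21.89, -30.9, -39.91]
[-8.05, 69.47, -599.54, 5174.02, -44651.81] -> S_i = -8.05*(-8.63)^i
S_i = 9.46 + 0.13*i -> [9.46, 9.59, 9.72, 9.85, 9.98]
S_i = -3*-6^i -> [-3, 18, -108, 648, -3888]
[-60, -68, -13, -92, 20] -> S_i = Random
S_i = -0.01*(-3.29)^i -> [-0.01, 0.03, -0.11, 0.36, -1.17]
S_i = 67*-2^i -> [67, -134, 268, -536, 1072]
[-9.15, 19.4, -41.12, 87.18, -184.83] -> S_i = -9.15*(-2.12)^i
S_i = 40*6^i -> [40, 240, 1440, 8640, 51840]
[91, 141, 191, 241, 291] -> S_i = 91 + 50*i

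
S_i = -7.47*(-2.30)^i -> [-7.47, 17.18, -39.52, 90.89, -209.04]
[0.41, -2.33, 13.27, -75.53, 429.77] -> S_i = 0.41*(-5.69)^i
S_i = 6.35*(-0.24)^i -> [6.35, -1.52, 0.37, -0.09, 0.02]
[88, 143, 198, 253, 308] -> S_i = 88 + 55*i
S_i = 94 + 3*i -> [94, 97, 100, 103, 106]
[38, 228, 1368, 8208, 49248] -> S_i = 38*6^i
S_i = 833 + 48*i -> [833, 881, 929, 977, 1025]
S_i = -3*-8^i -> [-3, 24, -192, 1536, -12288]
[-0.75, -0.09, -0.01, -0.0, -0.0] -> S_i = -0.75*0.12^i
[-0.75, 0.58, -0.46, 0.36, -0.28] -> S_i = -0.75*(-0.78)^i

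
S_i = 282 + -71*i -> [282, 211, 140, 69, -2]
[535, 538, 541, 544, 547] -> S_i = 535 + 3*i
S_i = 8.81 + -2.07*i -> [8.81, 6.74, 4.67, 2.6, 0.53]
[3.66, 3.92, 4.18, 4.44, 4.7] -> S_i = 3.66 + 0.26*i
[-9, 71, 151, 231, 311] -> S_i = -9 + 80*i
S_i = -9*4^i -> [-9, -36, -144, -576, -2304]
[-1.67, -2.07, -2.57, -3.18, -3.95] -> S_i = -1.67*1.24^i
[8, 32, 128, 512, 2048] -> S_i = 8*4^i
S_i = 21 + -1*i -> [21, 20, 19, 18, 17]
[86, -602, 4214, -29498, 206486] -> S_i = 86*-7^i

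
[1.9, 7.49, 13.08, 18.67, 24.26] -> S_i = 1.90 + 5.59*i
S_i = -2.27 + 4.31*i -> [-2.27, 2.04, 6.35, 10.66, 14.97]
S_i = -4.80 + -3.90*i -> [-4.8, -8.7, -12.6, -16.5, -20.4]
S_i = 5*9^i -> [5, 45, 405, 3645, 32805]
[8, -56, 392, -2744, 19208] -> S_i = 8*-7^i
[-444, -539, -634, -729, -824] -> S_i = -444 + -95*i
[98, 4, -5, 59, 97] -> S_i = Random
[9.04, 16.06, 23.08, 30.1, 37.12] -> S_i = 9.04 + 7.02*i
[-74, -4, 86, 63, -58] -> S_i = Random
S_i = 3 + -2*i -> [3, 1, -1, -3, -5]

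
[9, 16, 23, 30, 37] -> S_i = 9 + 7*i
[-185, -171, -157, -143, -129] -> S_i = -185 + 14*i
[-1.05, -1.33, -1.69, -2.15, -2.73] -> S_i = -1.05*1.27^i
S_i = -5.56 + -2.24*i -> [-5.56, -7.8, -10.04, -12.28, -14.52]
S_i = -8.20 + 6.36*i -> [-8.2, -1.84, 4.52, 10.88, 17.24]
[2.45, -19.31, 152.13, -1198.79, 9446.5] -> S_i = 2.45*(-7.88)^i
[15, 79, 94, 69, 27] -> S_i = Random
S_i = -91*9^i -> [-91, -819, -7371, -66339, -597051]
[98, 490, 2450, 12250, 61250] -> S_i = 98*5^i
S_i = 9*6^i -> [9, 54, 324, 1944, 11664]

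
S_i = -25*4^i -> [-25, -100, -400, -1600, -6400]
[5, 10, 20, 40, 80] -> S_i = 5*2^i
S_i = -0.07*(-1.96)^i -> [-0.07, 0.14, -0.27, 0.53, -1.03]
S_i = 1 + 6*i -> [1, 7, 13, 19, 25]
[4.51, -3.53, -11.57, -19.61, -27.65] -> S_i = 4.51 + -8.04*i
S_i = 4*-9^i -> [4, -36, 324, -2916, 26244]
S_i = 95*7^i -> [95, 665, 4655, 32585, 228095]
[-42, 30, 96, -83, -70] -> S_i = Random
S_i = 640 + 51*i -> [640, 691, 742, 793, 844]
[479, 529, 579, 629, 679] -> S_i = 479 + 50*i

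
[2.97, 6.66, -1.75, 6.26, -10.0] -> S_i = Random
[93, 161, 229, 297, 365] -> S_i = 93 + 68*i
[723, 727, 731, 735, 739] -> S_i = 723 + 4*i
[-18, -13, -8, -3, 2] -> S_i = -18 + 5*i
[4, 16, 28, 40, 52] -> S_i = 4 + 12*i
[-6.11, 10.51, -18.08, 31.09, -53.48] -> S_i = -6.11*(-1.72)^i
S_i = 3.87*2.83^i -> [3.87, 10.95, 30.99, 87.71, 248.23]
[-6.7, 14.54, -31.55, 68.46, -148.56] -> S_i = -6.70*(-2.17)^i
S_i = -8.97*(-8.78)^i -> [-8.97, 78.76, -691.48, 6071.22, -53305.31]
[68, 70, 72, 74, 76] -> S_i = 68 + 2*i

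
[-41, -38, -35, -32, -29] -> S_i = -41 + 3*i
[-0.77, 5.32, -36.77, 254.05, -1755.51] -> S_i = -0.77*(-6.91)^i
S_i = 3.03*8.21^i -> [3.03, 24.88, 204.23, 1676.76, 13766.24]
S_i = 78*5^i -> [78, 390, 1950, 9750, 48750]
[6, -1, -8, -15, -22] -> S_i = 6 + -7*i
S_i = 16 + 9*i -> [16, 25, 34, 43, 52]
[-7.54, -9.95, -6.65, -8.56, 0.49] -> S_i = Random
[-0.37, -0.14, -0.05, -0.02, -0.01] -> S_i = -0.37*0.38^i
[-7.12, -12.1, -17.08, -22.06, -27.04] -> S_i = -7.12 + -4.98*i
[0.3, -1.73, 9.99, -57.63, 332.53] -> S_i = 0.30*(-5.77)^i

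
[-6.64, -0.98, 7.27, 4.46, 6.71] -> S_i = Random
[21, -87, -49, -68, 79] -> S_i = Random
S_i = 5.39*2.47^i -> [5.39, 13.31, 32.88, 81.22, 200.62]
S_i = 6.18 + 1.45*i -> [6.18, 7.63, 9.08, 10.53, 11.98]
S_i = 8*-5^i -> [8, -40, 200, -1000, 5000]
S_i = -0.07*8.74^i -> [-0.07, -0.61, -5.35, -46.73, -408.45]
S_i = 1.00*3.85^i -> [1.0, 3.85, 14.82, 57.07, 219.71]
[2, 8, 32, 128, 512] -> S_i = 2*4^i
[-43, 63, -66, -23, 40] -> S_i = Random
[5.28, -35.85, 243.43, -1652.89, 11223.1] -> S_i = 5.28*(-6.79)^i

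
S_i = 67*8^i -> [67, 536, 4288, 34304, 274432]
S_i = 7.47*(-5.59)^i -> [7.47, -41.76, 233.42, -1304.84, 7294.03]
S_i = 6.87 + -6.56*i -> [6.87, 0.31, -6.25, -12.81, -19.37]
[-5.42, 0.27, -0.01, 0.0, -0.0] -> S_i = -5.42*(-0.05)^i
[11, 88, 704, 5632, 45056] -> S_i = 11*8^i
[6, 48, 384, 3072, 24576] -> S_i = 6*8^i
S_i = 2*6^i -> [2, 12, 72, 432, 2592]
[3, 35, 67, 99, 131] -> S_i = 3 + 32*i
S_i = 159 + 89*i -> [159, 248, 337, 426, 515]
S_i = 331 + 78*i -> [331, 409, 487, 565, 643]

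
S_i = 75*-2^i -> [75, -150, 300, -600, 1200]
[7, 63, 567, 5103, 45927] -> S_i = 7*9^i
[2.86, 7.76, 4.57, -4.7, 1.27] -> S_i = Random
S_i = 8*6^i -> [8, 48, 288, 1728, 10368]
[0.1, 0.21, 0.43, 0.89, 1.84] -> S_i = 0.10*2.07^i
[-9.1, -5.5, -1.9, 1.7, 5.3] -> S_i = -9.10 + 3.60*i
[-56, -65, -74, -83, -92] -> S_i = -56 + -9*i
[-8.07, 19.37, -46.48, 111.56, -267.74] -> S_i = -8.07*(-2.40)^i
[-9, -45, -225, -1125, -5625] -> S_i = -9*5^i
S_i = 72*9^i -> [72, 648, 5832, 52488, 472392]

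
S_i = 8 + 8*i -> [8, 16, 24, 32, 40]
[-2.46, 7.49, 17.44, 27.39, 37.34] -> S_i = -2.46 + 9.95*i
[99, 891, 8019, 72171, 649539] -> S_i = 99*9^i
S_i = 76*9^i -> [76, 684, 6156, 55404, 498636]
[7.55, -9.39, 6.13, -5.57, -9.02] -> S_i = Random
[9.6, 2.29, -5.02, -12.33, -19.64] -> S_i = 9.60 + -7.31*i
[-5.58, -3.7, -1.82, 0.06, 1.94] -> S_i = -5.58 + 1.88*i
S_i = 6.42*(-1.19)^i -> [6.42, -7.64, 9.09, -10.82, 12.87]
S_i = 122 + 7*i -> [122, 129, 136, 143, 150]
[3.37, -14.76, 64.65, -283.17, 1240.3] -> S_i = 3.37*(-4.38)^i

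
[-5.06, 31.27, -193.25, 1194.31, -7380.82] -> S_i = -5.06*(-6.18)^i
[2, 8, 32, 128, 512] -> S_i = 2*4^i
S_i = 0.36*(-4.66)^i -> [0.36, -1.68, 7.82, -36.43, 169.76]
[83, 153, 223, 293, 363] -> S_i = 83 + 70*i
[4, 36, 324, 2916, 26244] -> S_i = 4*9^i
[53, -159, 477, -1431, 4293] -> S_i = 53*-3^i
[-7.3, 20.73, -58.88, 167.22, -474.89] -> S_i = -7.30*(-2.84)^i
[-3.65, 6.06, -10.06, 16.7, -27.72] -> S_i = -3.65*(-1.66)^i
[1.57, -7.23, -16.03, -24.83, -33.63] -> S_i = 1.57 + -8.80*i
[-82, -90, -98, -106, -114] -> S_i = -82 + -8*i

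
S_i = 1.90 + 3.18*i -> [1.9, 5.08, 8.26, 11.44, 14.62]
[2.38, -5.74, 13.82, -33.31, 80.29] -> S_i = 2.38*(-2.41)^i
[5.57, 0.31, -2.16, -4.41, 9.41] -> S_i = Random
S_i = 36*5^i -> [36, 180, 900, 4500, 22500]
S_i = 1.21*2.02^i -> [1.21, 2.44, 4.94, 9.97, 20.15]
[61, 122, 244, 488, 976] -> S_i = 61*2^i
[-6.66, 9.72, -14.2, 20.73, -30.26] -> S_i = -6.66*(-1.46)^i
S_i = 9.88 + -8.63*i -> [9.88, 1.25, -7.38, -16.01, -24.64]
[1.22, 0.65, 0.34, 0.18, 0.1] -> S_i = 1.22*0.53^i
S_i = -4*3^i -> [-4, -12, -36, -108, -324]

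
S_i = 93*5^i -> [93, 465, 2325, 11625, 58125]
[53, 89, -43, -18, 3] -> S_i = Random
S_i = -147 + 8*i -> [-147, -139, -131, -123, -115]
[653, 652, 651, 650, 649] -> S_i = 653 + -1*i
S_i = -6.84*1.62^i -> [-6.84, -11.08, -17.95, -29.08, -47.11]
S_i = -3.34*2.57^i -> [-3.34, -8.58, -22.06, -56.7, -145.71]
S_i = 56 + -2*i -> [56, 54, 52, 50, 48]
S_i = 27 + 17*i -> [27, 44, 61, 78, 95]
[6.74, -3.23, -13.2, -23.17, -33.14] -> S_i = 6.74 + -9.97*i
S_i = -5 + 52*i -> [-5, 47, 99, 151, 203]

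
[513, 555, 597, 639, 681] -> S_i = 513 + 42*i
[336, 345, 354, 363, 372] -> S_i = 336 + 9*i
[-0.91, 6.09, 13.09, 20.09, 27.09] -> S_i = -0.91 + 7.00*i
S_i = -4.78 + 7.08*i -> [-4.78, 2.3, 9.38, 16.46, 23.54]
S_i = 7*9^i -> [7, 63, 567, 5103, 45927]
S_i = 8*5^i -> [8, 40, 200, 1000, 5000]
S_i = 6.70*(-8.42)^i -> [6.7, -56.41, 475.01, -3999.55, 33676.21]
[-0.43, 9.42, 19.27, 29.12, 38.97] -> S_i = -0.43 + 9.85*i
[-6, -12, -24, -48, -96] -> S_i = -6*2^i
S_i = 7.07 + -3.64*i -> [7.07, 3.43, -0.21, -3.85, -7.49]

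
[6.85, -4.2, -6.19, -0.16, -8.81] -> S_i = Random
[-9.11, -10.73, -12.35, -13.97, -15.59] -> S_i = -9.11 + -1.62*i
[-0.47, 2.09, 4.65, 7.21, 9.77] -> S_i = -0.47 + 2.56*i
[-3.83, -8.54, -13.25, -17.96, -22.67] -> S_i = -3.83 + -4.71*i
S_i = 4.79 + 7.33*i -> [4.79, 12.12, 19.45, 26.78, 34.11]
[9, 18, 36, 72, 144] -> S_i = 9*2^i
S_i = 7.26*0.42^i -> [7.26, 3.05, 1.28, 0.54, 0.23]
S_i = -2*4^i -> [-2, -8, -32, -128, -512]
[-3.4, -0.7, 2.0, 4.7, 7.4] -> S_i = -3.40 + 2.70*i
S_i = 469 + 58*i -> [469, 527, 585, 643, 701]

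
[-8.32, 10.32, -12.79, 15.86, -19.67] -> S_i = -8.32*(-1.24)^i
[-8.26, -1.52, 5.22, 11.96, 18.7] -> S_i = -8.26 + 6.74*i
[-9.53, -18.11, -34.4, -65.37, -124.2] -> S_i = -9.53*1.90^i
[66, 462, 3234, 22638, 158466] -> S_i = 66*7^i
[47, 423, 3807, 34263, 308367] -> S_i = 47*9^i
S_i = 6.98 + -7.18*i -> [6.98, -0.2, -7.38, -14.56, -21.74]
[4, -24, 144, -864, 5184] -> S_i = 4*-6^i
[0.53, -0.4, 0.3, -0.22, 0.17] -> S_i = 0.53*(-0.75)^i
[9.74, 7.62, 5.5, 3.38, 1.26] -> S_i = 9.74 + -2.12*i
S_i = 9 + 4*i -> [9, 13, 17, 21, 25]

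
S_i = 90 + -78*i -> [90, 12, -66, -144, -222]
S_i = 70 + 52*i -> [70, 122, 174, 226, 278]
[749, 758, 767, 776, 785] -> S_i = 749 + 9*i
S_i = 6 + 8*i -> [6, 14, 22, 30, 38]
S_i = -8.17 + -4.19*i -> [-8.17, -12.36, -16.55, -20.74, -24.93]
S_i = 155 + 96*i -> [155, 251, 347, 443, 539]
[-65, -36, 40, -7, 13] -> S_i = Random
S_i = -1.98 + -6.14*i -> [-1.98, -8.12, -14.26, -20.4, -26.54]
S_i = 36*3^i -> [36, 108, 324, 972, 2916]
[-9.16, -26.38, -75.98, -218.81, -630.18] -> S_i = -9.16*2.88^i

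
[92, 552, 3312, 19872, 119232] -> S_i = 92*6^i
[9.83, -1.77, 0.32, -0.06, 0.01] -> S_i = 9.83*(-0.18)^i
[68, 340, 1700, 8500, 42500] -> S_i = 68*5^i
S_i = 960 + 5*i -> [960, 965, 970, 975, 980]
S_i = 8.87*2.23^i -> [8.87, 19.78, 44.11, 98.36, 219.35]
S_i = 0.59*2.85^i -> [0.59, 1.68, 4.79, 13.66, 38.93]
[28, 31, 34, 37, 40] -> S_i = 28 + 3*i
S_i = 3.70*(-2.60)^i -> [3.7, -9.62, 25.01, -65.03, 169.08]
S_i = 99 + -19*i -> [99, 80, 61, 42, 23]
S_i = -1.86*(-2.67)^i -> [-1.86, 4.97, -13.26, 35.4, -94.53]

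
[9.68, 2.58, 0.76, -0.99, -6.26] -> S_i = Random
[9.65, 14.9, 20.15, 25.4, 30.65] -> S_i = 9.65 + 5.25*i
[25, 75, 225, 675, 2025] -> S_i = 25*3^i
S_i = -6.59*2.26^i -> [-6.59, -14.89, -33.66, -76.07, -171.92]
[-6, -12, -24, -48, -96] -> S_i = -6*2^i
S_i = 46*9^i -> [46, 414, 3726, 33534, 301806]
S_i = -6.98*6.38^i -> [-6.98, -44.53, -284.12, -1812.66, -11564.8]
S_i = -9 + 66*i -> [-9, 57, 123, 189, 255]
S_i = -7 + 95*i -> [-7, 88, 183, 278, 373]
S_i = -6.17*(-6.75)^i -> [-6.17, 41.65, -281.12, 1897.56, -12808.56]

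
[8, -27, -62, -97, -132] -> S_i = 8 + -35*i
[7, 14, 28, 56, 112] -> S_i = 7*2^i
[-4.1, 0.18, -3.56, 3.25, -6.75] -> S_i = Random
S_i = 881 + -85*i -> [881, 796, 711, 626, 541]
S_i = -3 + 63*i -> [-3, 60, 123, 186, 249]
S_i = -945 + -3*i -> [-945, -948, -951, -954, -957]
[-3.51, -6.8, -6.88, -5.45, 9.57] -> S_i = Random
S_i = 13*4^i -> [13, 52, 208, 832, 3328]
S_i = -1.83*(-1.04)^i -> [-1.83, 1.9, -1.98, 2.06, -2.14]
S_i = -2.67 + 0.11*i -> [-2.67, -2.56, -2.45, -2.34, -2.23]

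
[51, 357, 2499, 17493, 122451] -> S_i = 51*7^i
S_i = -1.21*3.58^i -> [-1.21, -4.33, -15.51, -55.52, -198.75]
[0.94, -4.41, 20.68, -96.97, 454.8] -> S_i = 0.94*(-4.69)^i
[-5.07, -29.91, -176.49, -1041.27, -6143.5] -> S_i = -5.07*5.90^i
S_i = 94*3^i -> [94, 282, 846, 2538, 7614]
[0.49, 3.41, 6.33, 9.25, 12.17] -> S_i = 0.49 + 2.92*i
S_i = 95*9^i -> [95, 855, 7695, 69255, 623295]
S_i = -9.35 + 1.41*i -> [-9.35, -7.94, -6.53, -5.12, -3.71]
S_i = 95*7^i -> [95, 665, 4655, 32585, 228095]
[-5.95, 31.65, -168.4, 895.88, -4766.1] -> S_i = -5.95*(-5.32)^i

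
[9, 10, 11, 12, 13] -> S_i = 9 + 1*i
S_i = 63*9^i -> [63, 567, 5103, 45927, 413343]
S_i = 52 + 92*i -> [52, 144, 236, 328, 420]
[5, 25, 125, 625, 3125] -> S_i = 5*5^i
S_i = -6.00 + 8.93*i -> [-6.0, 2.93, 11.86, 20.79, 29.72]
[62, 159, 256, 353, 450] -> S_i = 62 + 97*i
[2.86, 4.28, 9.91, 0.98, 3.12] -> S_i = Random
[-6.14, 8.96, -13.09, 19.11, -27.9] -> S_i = -6.14*(-1.46)^i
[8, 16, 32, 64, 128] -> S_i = 8*2^i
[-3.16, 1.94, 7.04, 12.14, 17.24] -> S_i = -3.16 + 5.10*i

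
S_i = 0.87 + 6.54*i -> [0.87, 7.41, 13.95, 20.49, 27.03]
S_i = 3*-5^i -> [3, -15, 75, -375, 1875]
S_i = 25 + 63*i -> [25, 88, 151, 214, 277]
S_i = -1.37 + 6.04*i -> [-1.37, 4.67, 10.71, 16.75, 22.79]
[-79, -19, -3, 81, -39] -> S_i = Random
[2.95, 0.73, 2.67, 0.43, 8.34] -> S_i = Random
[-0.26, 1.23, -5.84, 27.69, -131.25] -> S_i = -0.26*(-4.74)^i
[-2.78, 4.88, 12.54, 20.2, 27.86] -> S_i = -2.78 + 7.66*i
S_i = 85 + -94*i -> [85, -9, -103, -197, -291]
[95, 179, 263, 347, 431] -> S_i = 95 + 84*i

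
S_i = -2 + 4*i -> [-2, 2, 6, 10, 14]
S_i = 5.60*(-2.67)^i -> [5.6, -14.95, 39.92, -106.59, 284.6]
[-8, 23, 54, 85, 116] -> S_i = -8 + 31*i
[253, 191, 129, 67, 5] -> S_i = 253 + -62*i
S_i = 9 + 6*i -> [9, 15, 21, 27, 33]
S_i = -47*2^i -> [-47, -94, -188, -376, -752]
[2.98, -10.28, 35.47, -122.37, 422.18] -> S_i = 2.98*(-3.45)^i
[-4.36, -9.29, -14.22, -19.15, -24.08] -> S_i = -4.36 + -4.93*i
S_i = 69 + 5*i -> [69, 74, 79, 84, 89]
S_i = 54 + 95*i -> [54, 149, 244, 339, 434]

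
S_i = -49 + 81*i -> [-49, 32, 113, 194, 275]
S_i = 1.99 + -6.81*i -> [1.99, -4.82, -11.63, -18.44, -25.25]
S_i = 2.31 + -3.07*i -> [2.31, -0.76, -3.83, -6.9, -9.97]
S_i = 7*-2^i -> [7, -14, 28, -56, 112]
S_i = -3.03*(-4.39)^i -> [-3.03, 13.3, -58.39, 256.35, -1125.38]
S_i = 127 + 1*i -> [127, 128, 129, 130, 131]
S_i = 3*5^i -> [3, 15, 75, 375, 1875]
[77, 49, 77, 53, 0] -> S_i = Random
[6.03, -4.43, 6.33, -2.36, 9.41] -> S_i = Random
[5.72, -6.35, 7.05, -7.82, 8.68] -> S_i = 5.72*(-1.11)^i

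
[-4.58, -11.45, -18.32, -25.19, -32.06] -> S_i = -4.58 + -6.87*i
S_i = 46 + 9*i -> [46, 55, 64, 73, 82]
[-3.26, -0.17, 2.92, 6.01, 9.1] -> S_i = -3.26 + 3.09*i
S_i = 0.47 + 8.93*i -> [0.47, 9.4, 18.33, 27.26, 36.19]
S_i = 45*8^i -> [45, 360, 2880, 23040, 184320]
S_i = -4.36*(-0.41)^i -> [-4.36, 1.79, -0.73, 0.3, -0.12]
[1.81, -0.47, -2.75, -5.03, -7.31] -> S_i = 1.81 + -2.28*i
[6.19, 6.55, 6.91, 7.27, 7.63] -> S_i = 6.19 + 0.36*i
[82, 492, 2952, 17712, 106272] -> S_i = 82*6^i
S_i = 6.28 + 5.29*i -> [6.28, 11.57, 16.86, 22.15, 27.44]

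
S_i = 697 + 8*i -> [697, 705, 713, 721, 729]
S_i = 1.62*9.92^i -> [1.62, 16.07, 159.42, 1581.43, 15687.79]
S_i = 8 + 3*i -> [8, 11, 14, 17, 20]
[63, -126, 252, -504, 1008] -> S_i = 63*-2^i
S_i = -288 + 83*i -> [-288, -205, -122, -39, 44]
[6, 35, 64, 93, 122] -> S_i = 6 + 29*i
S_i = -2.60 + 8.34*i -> [-2.6, 5.74, 14.08, 22.42, 30.76]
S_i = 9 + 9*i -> [9, 18, 27, 36, 45]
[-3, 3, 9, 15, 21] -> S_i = -3 + 6*i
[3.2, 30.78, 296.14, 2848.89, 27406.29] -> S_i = 3.20*9.62^i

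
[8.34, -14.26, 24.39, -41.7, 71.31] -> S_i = 8.34*(-1.71)^i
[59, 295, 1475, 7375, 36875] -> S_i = 59*5^i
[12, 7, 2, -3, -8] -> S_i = 12 + -5*i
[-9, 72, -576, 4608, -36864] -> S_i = -9*-8^i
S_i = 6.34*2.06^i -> [6.34, 13.06, 26.9, 55.42, 114.17]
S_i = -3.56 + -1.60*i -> [-3.56, -5.16, -6.76, -8.36, -9.96]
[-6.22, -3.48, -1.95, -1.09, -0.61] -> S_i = -6.22*0.56^i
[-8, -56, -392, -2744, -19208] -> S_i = -8*7^i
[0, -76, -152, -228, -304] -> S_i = 0 + -76*i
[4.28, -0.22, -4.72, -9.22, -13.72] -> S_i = 4.28 + -4.50*i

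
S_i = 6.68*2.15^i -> [6.68, 14.36, 30.88, 66.39, 142.73]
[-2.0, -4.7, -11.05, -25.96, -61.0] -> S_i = -2.00*2.35^i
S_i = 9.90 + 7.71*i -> [9.9, 17.61, 25.32, 33.03, 40.74]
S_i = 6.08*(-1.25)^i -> [6.08, -7.6, 9.5, -11.88, 14.84]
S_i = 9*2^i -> [9, 18, 36, 72, 144]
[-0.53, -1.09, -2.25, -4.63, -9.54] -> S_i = -0.53*2.06^i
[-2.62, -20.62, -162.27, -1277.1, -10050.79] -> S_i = -2.62*7.87^i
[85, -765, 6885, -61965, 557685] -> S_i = 85*-9^i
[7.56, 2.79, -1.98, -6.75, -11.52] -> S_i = 7.56 + -4.77*i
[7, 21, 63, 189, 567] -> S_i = 7*3^i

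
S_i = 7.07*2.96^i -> [7.07, 20.93, 61.94, 183.36, 542.73]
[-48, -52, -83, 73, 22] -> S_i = Random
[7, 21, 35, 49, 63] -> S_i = 7 + 14*i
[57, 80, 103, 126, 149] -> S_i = 57 + 23*i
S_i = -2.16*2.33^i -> [-2.16, -5.03, -11.73, -27.32, -63.66]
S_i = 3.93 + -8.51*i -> [3.93, -4.58, -13.09, -21.6, -30.11]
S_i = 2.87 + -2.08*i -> [2.87, 0.79, -1.29, -3.37, -5.45]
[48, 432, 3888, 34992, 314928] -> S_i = 48*9^i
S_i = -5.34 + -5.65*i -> [-5.34, -10.99, -16.64, -22.29, -27.94]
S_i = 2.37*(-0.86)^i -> [2.37, -2.04, 1.75, -1.51, 1.3]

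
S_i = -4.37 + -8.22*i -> [-4.37, -12.59, -20.81, -29.03, -37.25]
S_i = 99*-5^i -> [99, -495, 2475, -12375, 61875]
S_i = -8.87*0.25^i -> [-8.87, -2.22, -0.55, -0.14, -0.03]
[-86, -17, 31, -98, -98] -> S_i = Random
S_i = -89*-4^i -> [-89, 356, -1424, 5696, -22784]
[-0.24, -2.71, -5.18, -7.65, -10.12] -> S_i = -0.24 + -2.47*i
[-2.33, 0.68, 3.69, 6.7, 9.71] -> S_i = -2.33 + 3.01*i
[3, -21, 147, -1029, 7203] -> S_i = 3*-7^i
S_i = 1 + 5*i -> [1, 6, 11, 16, 21]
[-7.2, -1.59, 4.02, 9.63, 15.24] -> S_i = -7.20 + 5.61*i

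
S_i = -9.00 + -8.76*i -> [-9.0, -17.76, -26.52, -35.28, -44.04]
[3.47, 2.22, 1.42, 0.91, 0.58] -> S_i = 3.47*0.64^i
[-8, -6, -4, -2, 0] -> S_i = -8 + 2*i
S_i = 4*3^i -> [4, 12, 36, 108, 324]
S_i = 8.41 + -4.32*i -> [8.41, 4.09, -0.23, -4.55, -8.87]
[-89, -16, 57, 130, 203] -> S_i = -89 + 73*i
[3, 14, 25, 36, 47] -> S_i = 3 + 11*i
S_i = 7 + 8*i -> [7, 15, 23, 31, 39]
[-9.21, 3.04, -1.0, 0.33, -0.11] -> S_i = -9.21*(-0.33)^i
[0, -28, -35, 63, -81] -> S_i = Random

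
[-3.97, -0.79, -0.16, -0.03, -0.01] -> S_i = -3.97*0.20^i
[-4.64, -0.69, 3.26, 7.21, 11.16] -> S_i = -4.64 + 3.95*i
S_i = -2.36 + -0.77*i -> [-2.36, -3.13, -3.9, -4.67, -5.44]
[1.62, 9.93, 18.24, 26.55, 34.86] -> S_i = 1.62 + 8.31*i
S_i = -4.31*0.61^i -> [-4.31, -2.63, -1.6, -0.98, -0.6]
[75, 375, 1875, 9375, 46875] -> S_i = 75*5^i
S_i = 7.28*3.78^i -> [7.28, 27.52, 104.02, 393.19, 1486.27]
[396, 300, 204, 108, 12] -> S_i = 396 + -96*i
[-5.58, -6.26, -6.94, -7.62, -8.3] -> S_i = -5.58 + -0.68*i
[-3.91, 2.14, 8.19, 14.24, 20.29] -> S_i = -3.91 + 6.05*i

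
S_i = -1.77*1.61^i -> [-1.77, -2.85, -4.59, -7.39, -11.89]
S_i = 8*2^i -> [8, 16, 32, 64, 128]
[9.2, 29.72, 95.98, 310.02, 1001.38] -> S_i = 9.20*3.23^i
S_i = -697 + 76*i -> [-697, -621, -545, -469, -393]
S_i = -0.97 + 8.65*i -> [-0.97, 7.68, 16.33, 24.98, 33.63]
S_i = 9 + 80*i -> [9, 89, 169, 249, 329]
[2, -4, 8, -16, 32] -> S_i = 2*-2^i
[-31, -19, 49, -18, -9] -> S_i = Random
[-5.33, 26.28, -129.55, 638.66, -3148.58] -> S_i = -5.33*(-4.93)^i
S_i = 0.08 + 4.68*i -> [0.08, 4.76, 9.44, 14.12, 18.8]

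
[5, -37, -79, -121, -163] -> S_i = 5 + -42*i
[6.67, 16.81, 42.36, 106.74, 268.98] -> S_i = 6.67*2.52^i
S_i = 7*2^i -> [7, 14, 28, 56, 112]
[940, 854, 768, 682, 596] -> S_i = 940 + -86*i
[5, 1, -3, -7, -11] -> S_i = 5 + -4*i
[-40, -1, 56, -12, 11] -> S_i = Random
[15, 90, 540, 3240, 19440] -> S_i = 15*6^i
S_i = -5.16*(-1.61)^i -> [-5.16, 8.31, -13.38, 21.53, -34.67]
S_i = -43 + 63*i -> [-43, 20, 83, 146, 209]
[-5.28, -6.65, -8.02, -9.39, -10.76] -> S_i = -5.28 + -1.37*i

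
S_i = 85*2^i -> [85, 170, 340, 680, 1360]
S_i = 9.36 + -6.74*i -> [9.36, 2.62, -4.12, -10.86, -17.6]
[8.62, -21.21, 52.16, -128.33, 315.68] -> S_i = 8.62*(-2.46)^i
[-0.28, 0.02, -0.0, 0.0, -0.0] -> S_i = -0.28*(-0.08)^i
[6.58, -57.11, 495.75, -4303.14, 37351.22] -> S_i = 6.58*(-8.68)^i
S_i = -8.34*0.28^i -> [-8.34, -2.34, -0.65, -0.18, -0.05]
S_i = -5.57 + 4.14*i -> [-5.57, -1.43, 2.71, 6.85, 10.99]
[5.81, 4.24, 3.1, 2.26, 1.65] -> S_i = 5.81*0.73^i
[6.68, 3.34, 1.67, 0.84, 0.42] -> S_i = 6.68*0.50^i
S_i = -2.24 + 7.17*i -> [-2.24, 4.93, 12.1, 19.27, 26.44]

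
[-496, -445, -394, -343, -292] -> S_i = -496 + 51*i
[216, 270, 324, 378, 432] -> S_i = 216 + 54*i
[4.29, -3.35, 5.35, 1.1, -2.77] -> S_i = Random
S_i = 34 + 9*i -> [34, 43, 52, 61, 70]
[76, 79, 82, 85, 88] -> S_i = 76 + 3*i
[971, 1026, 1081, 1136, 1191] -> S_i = 971 + 55*i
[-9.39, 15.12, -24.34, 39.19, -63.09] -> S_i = -9.39*(-1.61)^i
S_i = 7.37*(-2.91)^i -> [7.37, -21.45, 62.41, -181.61, 528.49]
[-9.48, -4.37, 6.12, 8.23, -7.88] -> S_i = Random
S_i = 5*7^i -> [5, 35, 245, 1715, 12005]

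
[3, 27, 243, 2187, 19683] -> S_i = 3*9^i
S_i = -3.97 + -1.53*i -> [-3.97, -5.5, -7.03, -8.56, -10.09]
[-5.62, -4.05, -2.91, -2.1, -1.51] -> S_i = -5.62*0.72^i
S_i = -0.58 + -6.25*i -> [-0.58, -6.83, -13.08, -19.33, -25.58]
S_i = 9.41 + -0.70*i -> [9.41, 8.71, 8.01, 7.31, 6.61]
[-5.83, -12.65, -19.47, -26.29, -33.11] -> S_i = -5.83 + -6.82*i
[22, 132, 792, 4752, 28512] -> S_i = 22*6^i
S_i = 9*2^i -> [9, 18, 36, 72, 144]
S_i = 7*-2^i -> [7, -14, 28, -56, 112]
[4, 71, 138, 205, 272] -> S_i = 4 + 67*i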